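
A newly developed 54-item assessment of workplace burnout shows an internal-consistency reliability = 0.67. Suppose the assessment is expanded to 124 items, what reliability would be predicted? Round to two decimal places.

The new length is 124/54 = 2.2963 times the old.
Spearman-Brown: r_new = n·r / (1 + (n − 1)·r)
r_new = 2.2963·0.67 / [1 + (2.2963 − 1)·0.67]
     = 1.5385 / 1.8685 = 0.8234

0.82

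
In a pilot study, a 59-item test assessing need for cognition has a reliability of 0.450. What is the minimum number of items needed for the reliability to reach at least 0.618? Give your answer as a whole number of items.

117

Invert Spearman-Brown to solve for n:
n = r*(1 − r) / [ r (1 − r*) ]
n = 0.618 × (1 − 0.450) / [ 0.450 × (1 − 0.618) ]
  = 0.339900 / 0.171900 = 1.9773
So the test needs 1.9773 × 59 ≈ 116.66 items; rounding up, 117.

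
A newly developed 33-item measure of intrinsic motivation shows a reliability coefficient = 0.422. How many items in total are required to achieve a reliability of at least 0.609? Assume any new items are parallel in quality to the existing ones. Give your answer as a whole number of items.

71

Rearranging the Spearman-Brown formula for n,
n = r_target (1 − r_old) / [ r_old (1 − r_target) ]
n = 0.609 × (1 − 0.422) / [ 0.422 × (1 − 0.609) ]
  = 0.352002 / 0.165002 = 2.1333
So the test needs 2.1333 × 33 ≈ 70.40 items; rounding up, 71.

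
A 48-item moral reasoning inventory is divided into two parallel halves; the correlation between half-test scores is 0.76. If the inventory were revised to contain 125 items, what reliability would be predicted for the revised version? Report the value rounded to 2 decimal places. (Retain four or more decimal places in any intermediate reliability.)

First correct the split-half correlation to full-test reliability: r_full = 2 × 0.76 / (1 + 0.76) ≈ 0.8636
Length factor from 48 to 125 items: n = 125/48 = 2.6042
r_new = n·r_full / (1 + (n − 1)·r_full) = 2.2490 / 2.3854 ≈ 0.9428

0.94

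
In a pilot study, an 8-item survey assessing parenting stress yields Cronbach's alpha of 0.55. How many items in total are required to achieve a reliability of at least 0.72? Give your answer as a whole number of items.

17

n = 0.72(1 − 0.55) / [0.55(1 − 0.72)]
n = 0.3240 / 0.1540 ≈ 2.1039
So the test needs 2.1039 × 8 ≈ 16.83 items; rounding up, 17.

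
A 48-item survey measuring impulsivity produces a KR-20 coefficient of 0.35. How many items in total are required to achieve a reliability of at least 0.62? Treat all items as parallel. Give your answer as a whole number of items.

Invert Spearman-Brown to solve for n:
n = r_target (1 − r_old) / [ r_old (1 − r_target) ]
n = 0.62(1 − 0.35) / [0.35(1 − 0.62)]
n = 0.4030 / 0.1330 ≈ 3.0301
3.0301 × 48 = 145.44 → 146 items

146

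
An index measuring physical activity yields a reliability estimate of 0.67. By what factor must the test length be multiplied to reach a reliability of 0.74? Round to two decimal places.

n = 0.74(1 − 0.67) / [0.67(1 − 0.74)]
  = 0.2442 / 0.1742 = 1.4018

1.40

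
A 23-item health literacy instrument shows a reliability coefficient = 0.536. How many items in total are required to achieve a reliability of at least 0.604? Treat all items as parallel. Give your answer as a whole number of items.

31

Invert Spearman-Brown to solve for n:
n = r*(1 − r) / [ r (1 − r*) ]
n = 0.604 × (1 − 0.536) / [ 0.536 × (1 − 0.604) ]
n = 0.280256 / 0.212256 ≈ 1.3204
So the test needs 1.3204 × 23 ≈ 30.37 items; rounding up, 31.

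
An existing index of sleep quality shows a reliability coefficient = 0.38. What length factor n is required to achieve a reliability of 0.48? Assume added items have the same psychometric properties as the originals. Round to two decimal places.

Spearman-Brown solved for the length factor n:
n = r*(1 − r) / [ r (1 − r*) ]
n = 0.48(1 − 0.38) / [0.38(1 − 0.48)]
  = 0.2976 / 0.1976 = 1.5061

1.51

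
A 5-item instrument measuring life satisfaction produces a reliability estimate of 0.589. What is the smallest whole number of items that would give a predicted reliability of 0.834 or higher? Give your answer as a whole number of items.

Rearranging the Spearman-Brown formula for n,
n = r_target (1 − r_old) / [ r_old (1 − r_target) ]
n = 0.834 × (1 − 0.589) / [ 0.589 × (1 − 0.834) ]
  = 0.342774 / 0.097774 = 3.5058
So the test needs 3.5058 × 5 ≈ 17.53 items; rounding up, 18.

18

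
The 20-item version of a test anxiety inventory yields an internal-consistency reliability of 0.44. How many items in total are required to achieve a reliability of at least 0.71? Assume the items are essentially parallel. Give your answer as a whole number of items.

63

Rearranging the Spearman-Brown formula for n,
n = r*(1 − r) / [ r (1 − r*) ]
n = 0.71(1 − 0.44) / [0.44(1 − 0.71)]
n = 0.3976 / 0.1276 ≈ 3.1160
Items needed = n × 20 = 3.1160 × 20 ≈ 62.32 → round up to 63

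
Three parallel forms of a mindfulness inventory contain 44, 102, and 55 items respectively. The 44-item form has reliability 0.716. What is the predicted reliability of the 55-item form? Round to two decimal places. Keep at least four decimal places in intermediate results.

Only the ratio of lengths matters: n = 55/44 = 1.2500
r_{55} = n·r / (1 + (n − 1)·r) = 0.8950 / 1.1790 ≈ 0.7591

0.76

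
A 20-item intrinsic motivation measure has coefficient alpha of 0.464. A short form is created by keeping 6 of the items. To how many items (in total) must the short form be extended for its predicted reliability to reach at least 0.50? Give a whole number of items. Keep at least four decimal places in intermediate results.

24

First, r for the 6-item form: n = 6/20 = 0.3000, so r_6 = 0.3000·0.464/(1 + (0.3000 − 1)·0.464) = 0.2062
Length factor from the short form to reach 0.50: n' = 0.50(1 − 0.2062) / [0.2062(1 − 0.50)] ≈ 3.8497
Total items = 3.8497 × 6 = 23.10, rounded up to 24.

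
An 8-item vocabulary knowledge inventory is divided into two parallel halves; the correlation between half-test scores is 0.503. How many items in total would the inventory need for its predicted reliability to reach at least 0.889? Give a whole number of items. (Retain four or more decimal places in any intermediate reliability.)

r_full = 2(0.503)/(1 + 0.503) = 0.6693
n = r_tgt(1 − r_full) / [r_full(1 − r_tgt)] = 0.889 × 0.3307 / (0.6693 × 0.111) ≈ 3.9572
Items = 3.9572 × 8 ≈ 31.66 → 32

32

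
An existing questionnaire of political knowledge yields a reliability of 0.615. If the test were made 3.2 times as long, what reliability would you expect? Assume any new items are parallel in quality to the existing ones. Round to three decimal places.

0.836

r_new = 3.2·0.615 / [1 + (3.2 − 1)·0.615]
r_new = 1.9680 / 2.3530 ≈ 0.8364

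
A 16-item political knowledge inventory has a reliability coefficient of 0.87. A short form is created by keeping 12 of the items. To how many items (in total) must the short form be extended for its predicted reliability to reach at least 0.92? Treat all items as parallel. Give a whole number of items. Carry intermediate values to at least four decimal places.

Short-form reliability: n = 12/16 = 0.7500; r_12 = n·r/(1+(n−1)r) ≈ 0.8339
Length factor from the short form to reach 0.92: n' = 0.92(1 − 0.8339) / [0.8339(1 − 0.92)] ≈ 2.2906
Items = 2.2906 × 12 ≈ 27.49 → 28

28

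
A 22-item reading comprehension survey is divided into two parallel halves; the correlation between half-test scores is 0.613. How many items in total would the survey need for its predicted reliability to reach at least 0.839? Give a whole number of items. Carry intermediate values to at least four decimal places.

37

r_full = 2(0.613)/(1 + 0.613) = 0.7601
Solve Spearman-Brown for n: n = 0.839(1 − 0.7601) / [0.7601(1 − 0.839)] = 1.6447
Items = 1.6447 × 22 ≈ 36.18 → 37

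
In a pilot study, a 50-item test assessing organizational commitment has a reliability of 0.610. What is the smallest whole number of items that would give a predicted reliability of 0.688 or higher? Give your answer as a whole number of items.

Spearman-Brown solved for the length factor n:
n = r*(1 − r) / [ r (1 − r*) ]
n = 0.688 × (1 − 0.610) / [ 0.610 × (1 − 0.688) ]
  = 0.268320 / 0.190320 = 1.4098
Items needed = n × 50 = 1.4098 × 50 ≈ 70.49 → round up to 71

71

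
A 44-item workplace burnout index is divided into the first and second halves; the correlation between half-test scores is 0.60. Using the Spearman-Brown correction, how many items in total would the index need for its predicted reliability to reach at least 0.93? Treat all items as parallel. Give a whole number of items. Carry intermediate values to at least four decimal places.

r_full = 2(0.60)/(1 + 0.60) = 0.7500
n = r_tgt(1 − r_full) / [r_full(1 − r_tgt)] = 0.93 × 0.2500 / (0.7500 × 0.07) ≈ 4.4286
Required items = 4.4286 × 44 = 194.86, so 195 items.

195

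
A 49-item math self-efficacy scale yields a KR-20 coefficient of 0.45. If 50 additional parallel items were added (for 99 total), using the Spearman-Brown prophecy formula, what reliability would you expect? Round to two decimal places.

0.62

Length ratio n = 99/49 = 2.0204
Apply the Spearman-Brown prophecy formula, r' = nr / [1 + (n − 1)r]:
r_new = (2.0204 × 0.45) / (1 + (2.0204 − 1) × 0.45)
r_new = 0.9092 / 1.4592 ≈ 0.6231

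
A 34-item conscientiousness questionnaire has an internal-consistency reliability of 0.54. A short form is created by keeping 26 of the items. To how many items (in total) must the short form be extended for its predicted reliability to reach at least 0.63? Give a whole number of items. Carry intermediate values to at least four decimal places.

50

First, r for the 26-item form: n = 26/34 = 0.7647, so r_26 = 0.7647·0.54/(1 + (0.7647 − 1)·0.54) = 0.4730
Length factor from the short form to reach 0.63: n' = 0.63(1 − 0.4730) / [0.4730(1 − 0.63)] ≈ 1.8971
Total items = 1.8971 × 26 = 49.32, rounded up to 50.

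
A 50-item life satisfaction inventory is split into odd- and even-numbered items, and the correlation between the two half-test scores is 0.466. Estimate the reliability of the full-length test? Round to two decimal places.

0.64

Apply the Spearman-Brown correction with n = 2:
r_full = 2(0.466) / (1 + 0.466)
       = 0.9320 / 1.4660 = 0.6357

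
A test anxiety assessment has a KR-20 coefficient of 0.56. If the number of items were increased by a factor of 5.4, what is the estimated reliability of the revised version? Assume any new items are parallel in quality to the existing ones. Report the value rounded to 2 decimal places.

By Spearman-Brown, r_new = n r / (1 + (n − 1) r).
r_new = (5.4 × 0.56) / (1 + (5.4 − 1) × 0.56)
     = 3.0240 / 3.4640 = 0.8730

0.87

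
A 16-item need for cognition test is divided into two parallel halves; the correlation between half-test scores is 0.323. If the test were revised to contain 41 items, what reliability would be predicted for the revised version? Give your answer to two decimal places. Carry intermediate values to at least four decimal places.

0.71

Full-test reliability from the split-half r: r_full = 2(0.323)/(1 + 0.323) = 0.4883
Then adjust to 41 items: n = 41/16 = 2.5625
r_new = n·r_full / (1 + (n − 1)·r_full) = 1.2513 / 1.7630 ≈ 0.7098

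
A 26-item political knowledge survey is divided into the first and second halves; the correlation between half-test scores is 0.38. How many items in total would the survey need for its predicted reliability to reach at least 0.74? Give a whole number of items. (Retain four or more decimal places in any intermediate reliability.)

61

Corrected full-test reliability: r_full = 2 × 0.38 / (1 + 0.38) ≈ 0.5507
n = r_tgt(1 − r_full) / [r_full(1 − r_tgt)] = 0.74 × 0.4493 / (0.5507 × 0.26) ≈ 2.3221
Required items = 2.3221 × 26 = 60.37, so 61 items.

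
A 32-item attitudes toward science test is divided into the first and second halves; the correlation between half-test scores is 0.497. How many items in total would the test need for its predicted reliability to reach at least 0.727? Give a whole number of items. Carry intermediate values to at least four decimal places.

44

Corrected full-test reliability: r_full = 2 × 0.497 / (1 + 0.497) ≈ 0.6640
Solve Spearman-Brown for n: n = 0.727(1 − 0.6640) / [0.6640(1 − 0.727)] = 1.3475
Items = 1.3475 × 32 ≈ 43.12 → 44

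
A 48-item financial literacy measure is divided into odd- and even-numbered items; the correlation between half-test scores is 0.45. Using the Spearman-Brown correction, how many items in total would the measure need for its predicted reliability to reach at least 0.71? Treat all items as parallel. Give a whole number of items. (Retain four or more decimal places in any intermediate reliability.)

72

Corrected full-test reliability: r_full = 2 × 0.45 / (1 + 0.45) ≈ 0.6207
Solve Spearman-Brown for n: n = 0.71(1 − 0.6207) / [0.6207(1 − 0.71)] = 1.4961
Required items = 1.4961 × 48 = 71.81, so 72 items.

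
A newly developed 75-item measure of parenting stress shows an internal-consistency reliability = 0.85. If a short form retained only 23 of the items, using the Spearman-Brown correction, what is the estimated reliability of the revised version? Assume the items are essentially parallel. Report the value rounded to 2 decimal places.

0.63

n = 23/75 = 0.3067
r_new = (0.3067 × 0.85) / (1 + (0.3067 − 1) × 0.85)
r_new = 0.2607 / 0.4107 ≈ 0.6348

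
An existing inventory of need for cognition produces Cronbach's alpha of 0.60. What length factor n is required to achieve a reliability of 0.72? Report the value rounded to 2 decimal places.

Invert Spearman-Brown to solve for n:
n = r_target (1 − r_old) / [ r_old (1 − r_target) ]
n = 0.72 × (1 − 0.60) / [ 0.60 × (1 − 0.72) ]
  = 0.2880 / 0.1680 = 1.7143

1.71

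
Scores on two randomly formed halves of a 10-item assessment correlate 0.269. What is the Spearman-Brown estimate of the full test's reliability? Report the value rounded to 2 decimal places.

0.42

Each half is half the length of the full test, so the full test is n = 2 times a half.
r_full = 2(0.269) / (1 + 0.269)
r_full = 0.5380 / 1.2690 ≈ 0.4240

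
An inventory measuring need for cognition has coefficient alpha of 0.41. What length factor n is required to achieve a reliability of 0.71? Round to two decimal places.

Invert Spearman-Brown to solve for n:
n = r_target (1 − r_old) / [ r_old (1 − r_target) ]
n = [0.71 × 0.59] / [0.41 × 0.29]
  = 0.4189 / 0.1189 = 3.5231

3.52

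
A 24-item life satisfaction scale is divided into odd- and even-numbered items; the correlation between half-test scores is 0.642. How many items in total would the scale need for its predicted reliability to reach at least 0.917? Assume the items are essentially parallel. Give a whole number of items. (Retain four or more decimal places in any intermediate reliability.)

74

Corrected full-test reliability: r_full = 2 × 0.642 / (1 + 0.642) ≈ 0.7820
n = r_tgt(1 − r_full) / [r_full(1 − r_tgt)] = 0.917 × 0.2180 / (0.7820 × 0.083) ≈ 3.0799
Required items = 3.0799 × 24 = 73.92, so 74 items.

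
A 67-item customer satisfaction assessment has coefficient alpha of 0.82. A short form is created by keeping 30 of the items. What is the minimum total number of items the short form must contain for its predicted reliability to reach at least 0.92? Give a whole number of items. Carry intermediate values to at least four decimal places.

170

First, r for the 30-item form: n = 30/67 = 0.4478, so r_30 = 0.4478·0.82/(1 + (0.4478 − 1)·0.82) = 0.6711
Length factor from the short form to reach 0.92: n' = 0.92(1 − 0.6711) / [0.6711(1 − 0.92)] ≈ 5.6360
Total items = 5.6360 × 30 = 169.08, rounded up to 170.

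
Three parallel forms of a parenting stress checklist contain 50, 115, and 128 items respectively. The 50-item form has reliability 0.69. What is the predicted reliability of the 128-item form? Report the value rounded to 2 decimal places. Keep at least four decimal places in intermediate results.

0.85

The 115-item form is not needed; work directly from the 50-item form with n = 128/50 = 2.5600.
r_{128} = n·r / (1 + (n − 1)·r) = 1.7664 / 2.0764 ≈ 0.8507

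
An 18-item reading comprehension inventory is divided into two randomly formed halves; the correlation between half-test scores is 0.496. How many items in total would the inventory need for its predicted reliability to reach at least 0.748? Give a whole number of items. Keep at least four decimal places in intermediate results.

28

Corrected full-test reliability: r_full = 2 × 0.496 / (1 + 0.496) ≈ 0.6631
Solve Spearman-Brown for n: n = 0.748(1 − 0.6631) / [0.6631(1 − 0.748)] = 1.5081
Items = 1.5081 × 18 ≈ 27.15 → 28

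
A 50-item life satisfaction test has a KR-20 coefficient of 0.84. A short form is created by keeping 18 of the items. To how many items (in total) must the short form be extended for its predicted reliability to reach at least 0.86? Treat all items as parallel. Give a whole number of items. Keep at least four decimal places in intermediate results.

First, r for the 18-item form: n = 18/50 = 0.3600, so r_18 = 0.3600·0.84/(1 + (0.3600 − 1)·0.84) = 0.6540
Then solve for n' with r_old = 0.6540, r_target = 0.86: n' = 0.86(1 − 0.6540)/[0.6540(1 − 0.86)] = 3.2499
Total items = 3.2499 × 18 = 58.50, rounded up to 59.

59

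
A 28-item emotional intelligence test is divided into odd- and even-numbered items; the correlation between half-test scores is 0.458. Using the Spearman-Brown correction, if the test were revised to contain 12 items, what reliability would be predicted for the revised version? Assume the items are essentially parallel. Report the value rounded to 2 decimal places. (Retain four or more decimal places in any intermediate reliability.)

Spearman-Brown correction (n = 2): r_full = 2·0.458/(1 + 0.458) = 0.6283
Length factor from 28 to 12 items: n = 12/28 = 0.4286
r_new = n·r_full / (1 + (n − 1)·r_full) = 0.2693 / 0.6410 ≈ 0.4201

0.42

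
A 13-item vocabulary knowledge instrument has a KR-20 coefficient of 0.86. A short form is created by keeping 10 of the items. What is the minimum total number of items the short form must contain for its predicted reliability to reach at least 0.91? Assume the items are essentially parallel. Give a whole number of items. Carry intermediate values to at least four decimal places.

22

First, r for the 10-item form: n = 10/13 = 0.7692, so r_10 = 0.7692·0.86/(1 + (0.7692 − 1)·0.86) = 0.8253
Then solve for n' with r_old = 0.8253, r_target = 0.91: n' = 0.91(1 − 0.8253)/[0.8253(1 − 0.91)] = 2.1403
Total items = 2.1403 × 10 = 21.40, rounded up to 22.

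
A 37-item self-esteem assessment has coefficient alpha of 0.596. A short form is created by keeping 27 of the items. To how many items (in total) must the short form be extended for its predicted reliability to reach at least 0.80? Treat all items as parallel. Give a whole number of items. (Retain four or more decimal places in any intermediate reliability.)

First, r for the 27-item form: n = 27/37 = 0.7297, so r_27 = 0.7297·0.596/(1 + (0.7297 − 1)·0.596) = 0.5184
Length factor from the short form to reach 0.80: n' = 0.80(1 − 0.5184) / [0.5184(1 − 0.80)] ≈ 3.7160
Items = 3.7160 × 27 ≈ 100.33 → 101

101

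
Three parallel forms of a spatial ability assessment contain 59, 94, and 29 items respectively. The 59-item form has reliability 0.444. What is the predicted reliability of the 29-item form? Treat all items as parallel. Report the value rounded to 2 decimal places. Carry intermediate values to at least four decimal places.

0.28

Only the ratio of lengths matters: n = 29/59 = 0.4915
r_{29} = n·r / (1 + (n − 1)·r) = 0.2182 / 0.7742 ≈ 0.2818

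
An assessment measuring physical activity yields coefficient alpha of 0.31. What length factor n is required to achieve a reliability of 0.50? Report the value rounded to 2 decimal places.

Spearman-Brown solved for the length factor n:
n = r*(1 − r) / [ r (1 − r*) ]
n = 0.50(1 − 0.31) / [0.31(1 − 0.50)]
  = 0.3450 / 0.1550 = 2.2258

2.23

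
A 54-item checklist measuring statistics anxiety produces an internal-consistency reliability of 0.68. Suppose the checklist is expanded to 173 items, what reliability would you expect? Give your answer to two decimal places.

The new length is 173/54 = 3.2037 times the old.
Spearman-Brown: r_new = n·r / (1 + (n − 1)·r)
r_new = 3.2037·0.68 / [1 + (3.2037 − 1)·0.68]
     = 2.1785 / 2.4985 = 0.8719

0.87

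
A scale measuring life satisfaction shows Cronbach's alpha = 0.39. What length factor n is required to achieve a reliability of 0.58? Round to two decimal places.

2.16

Invert Spearman-Brown to solve for n:
n = r*(1 − r) / [ r (1 − r*) ]
n = 0.58 × (1 − 0.39) / [ 0.39 × (1 − 0.58) ]
  = 0.3538 / 0.1638 = 2.1600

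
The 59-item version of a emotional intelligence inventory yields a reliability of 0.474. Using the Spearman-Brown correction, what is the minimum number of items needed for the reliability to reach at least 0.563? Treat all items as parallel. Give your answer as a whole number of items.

85

Spearman-Brown solved for the length factor n:
n = r_target (1 − r_old) / [ r_old (1 − r_target) ]
n = 0.563(1 − 0.474) / [0.474(1 − 0.563)]
n = 0.296138 / 0.207138 ≈ 1.4297
So the test needs 1.4297 × 59 ≈ 84.35 items; rounding up, 85.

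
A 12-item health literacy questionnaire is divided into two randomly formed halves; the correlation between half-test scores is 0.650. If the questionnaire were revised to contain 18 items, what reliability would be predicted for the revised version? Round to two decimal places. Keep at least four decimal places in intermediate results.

Full-test reliability from the split-half r: r_full = 2(0.650)/(1 + 0.650) = 0.7879
Then adjust to 18 items: n = 18/12 = 1.5000
r_new = n·r_full / (1 + (n − 1)·r_full) = 1.1819 / 1.3940 ≈ 0.8478

0.85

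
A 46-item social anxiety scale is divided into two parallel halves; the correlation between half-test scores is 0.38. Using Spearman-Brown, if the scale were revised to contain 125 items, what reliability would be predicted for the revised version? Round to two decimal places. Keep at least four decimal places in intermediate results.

0.77

First correct the split-half correlation to full-test reliability: r_full = 2 × 0.38 / (1 + 0.38) ≈ 0.5507
Then adjust to 125 items: n = 125/46 = 2.7174
r_new = n·r_full / (1 + (n − 1)·r_full) = 1.4965 / 1.9458 ≈ 0.7691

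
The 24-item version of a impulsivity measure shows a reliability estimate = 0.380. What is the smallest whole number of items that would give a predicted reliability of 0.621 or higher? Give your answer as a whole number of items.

Spearman-Brown solved for the length factor n:
n = r*(1 − r) / [ r (1 − r*) ]
n = 0.621 × (1 − 0.380) / [ 0.380 × (1 − 0.621) ]
  = 0.385020 / 0.144020 = 2.6734
So the test needs 2.6734 × 24 ≈ 64.16 items; rounding up, 65.

65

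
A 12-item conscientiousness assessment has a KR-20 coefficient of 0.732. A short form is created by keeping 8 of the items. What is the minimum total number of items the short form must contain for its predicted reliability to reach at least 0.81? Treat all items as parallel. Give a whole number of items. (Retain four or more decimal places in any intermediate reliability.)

Short-form reliability: n = 8/12 = 0.6667; r_8 = n·r/(1+(n−1)r) ≈ 0.6455
Length factor from the short form to reach 0.81: n' = 0.81(1 − 0.6455) / [0.6455(1 − 0.81)] ≈ 2.3413
Items = 2.3413 × 8 ≈ 18.73 → 19

19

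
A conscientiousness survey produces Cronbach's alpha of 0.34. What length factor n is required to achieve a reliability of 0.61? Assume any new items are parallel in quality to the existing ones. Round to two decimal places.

n = [0.61 × 0.66] / [0.34 × 0.39]
n = 0.4026 / 0.1326 ≈ 3.0362

3.04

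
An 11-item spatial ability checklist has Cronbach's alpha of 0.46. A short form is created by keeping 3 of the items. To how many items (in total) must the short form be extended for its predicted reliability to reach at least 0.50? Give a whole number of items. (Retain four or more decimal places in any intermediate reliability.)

13

Short-form reliability: n = 3/11 = 0.2727; r_3 = n·r/(1+(n−1)r) ≈ 0.1885
Then solve for n' with r_old = 0.1885, r_target = 0.50: n' = 0.50(1 − 0.1885)/[0.1885(1 − 0.50)] = 4.3050
Total items = 4.3050 × 3 = 12.91, rounded up to 13.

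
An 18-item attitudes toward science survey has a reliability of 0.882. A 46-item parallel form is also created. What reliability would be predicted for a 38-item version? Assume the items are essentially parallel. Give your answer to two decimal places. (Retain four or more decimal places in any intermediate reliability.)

The 46-item form is not needed; work directly from the 18-item form with n = 38/18 = 2.1111.
r_{38} = n·r / (1 + (n − 1)·r) = 1.8620 / 1.9800 ≈ 0.9404

0.94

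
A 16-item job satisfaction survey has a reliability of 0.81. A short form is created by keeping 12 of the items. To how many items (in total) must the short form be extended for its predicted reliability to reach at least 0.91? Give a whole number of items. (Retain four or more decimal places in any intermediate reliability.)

First, r for the 12-item form: n = 12/16 = 0.7500, so r_12 = 0.7500·0.81/(1 + (0.7500 − 1)·0.81) = 0.7618
Then solve for n' with r_old = 0.7618, r_target = 0.91: n' = 0.91(1 − 0.7618)/[0.7618(1 − 0.91)] = 3.1615
Total items = 3.1615 × 12 = 37.94, rounded up to 38.

38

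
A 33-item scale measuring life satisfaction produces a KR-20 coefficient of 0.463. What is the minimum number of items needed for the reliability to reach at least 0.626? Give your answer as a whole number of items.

Spearman-Brown solved for the length factor n:
n = r_target (1 − r_old) / [ r_old (1 − r_target) ]
n = 0.626(1 − 0.463) / [0.463(1 − 0.626)]
  = 0.336162 / 0.173162 = 1.9413
1.9413 × 33 = 64.06 → 65 items

65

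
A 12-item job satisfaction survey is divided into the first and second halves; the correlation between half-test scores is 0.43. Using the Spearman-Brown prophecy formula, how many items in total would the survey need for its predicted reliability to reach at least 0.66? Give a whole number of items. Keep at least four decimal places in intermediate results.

16

r_full = 2(0.43)/(1 + 0.43) = 0.6014
n = r_tgt(1 − r_full) / [r_full(1 − r_tgt)] = 0.66 × 0.3986 / (0.6014 × 0.34) ≈ 1.2866
Required items = 1.2866 × 12 = 15.44, so 16 items.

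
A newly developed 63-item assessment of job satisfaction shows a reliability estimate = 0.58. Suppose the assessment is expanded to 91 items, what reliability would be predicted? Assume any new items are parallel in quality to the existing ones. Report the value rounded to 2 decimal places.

0.67

n = 91/63 = 1.4444
r_new = 1.4444·0.58 / [1 + (1.4444 − 1)·0.58]
r_new = 0.8378 / 1.2578 ≈ 0.6661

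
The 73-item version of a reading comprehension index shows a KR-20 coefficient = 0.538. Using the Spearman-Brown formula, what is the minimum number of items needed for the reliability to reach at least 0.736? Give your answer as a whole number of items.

175

Spearman-Brown solved for the length factor n:
n = r*(1 − r) / [ r (1 − r*) ]
n = [0.736 × 0.462] / [0.538 × 0.264]
  = 0.340032 / 0.142032 = 2.3941
Items needed = n × 73 = 2.3941 × 73 ≈ 174.77 → round up to 175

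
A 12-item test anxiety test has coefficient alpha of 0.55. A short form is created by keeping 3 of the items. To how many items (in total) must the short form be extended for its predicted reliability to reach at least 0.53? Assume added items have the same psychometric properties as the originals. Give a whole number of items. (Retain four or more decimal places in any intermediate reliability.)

12

Short-form reliability: n = 3/12 = 0.2500; r_3 = n·r/(1+(n−1)r) ≈ 0.2340
Then solve for n' with r_old = 0.2340, r_target = 0.53: n' = 0.53(1 − 0.2340)/[0.2340(1 − 0.53)] = 3.6914
Total items = 3.6914 × 3 = 11.07, rounded up to 12.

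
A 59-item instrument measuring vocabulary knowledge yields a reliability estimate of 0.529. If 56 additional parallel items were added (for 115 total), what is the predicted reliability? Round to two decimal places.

Length ratio n = 115/59 = 1.9492
r_new = (1.9492 × 0.529) / (1 + (1.9492 − 1) × 0.529)
r_new = 1.0311 / 1.5021 ≈ 0.6864

0.69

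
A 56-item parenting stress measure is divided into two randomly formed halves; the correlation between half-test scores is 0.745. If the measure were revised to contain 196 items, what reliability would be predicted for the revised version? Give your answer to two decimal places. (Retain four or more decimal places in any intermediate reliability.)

Spearman-Brown correction (n = 2): r_full = 2·0.745/(1 + 0.745) = 0.8539
Length factor from 56 to 196 items: n = 196/56 = 3.5000
r_new = n·r_full / (1 + (n − 1)·r_full) = 2.9886 / 3.1347 ≈ 0.9534

0.95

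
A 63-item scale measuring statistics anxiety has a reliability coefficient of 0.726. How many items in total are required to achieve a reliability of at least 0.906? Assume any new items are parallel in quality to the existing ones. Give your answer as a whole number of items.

n = 0.906 × (1 − 0.726) / [ 0.726 × (1 − 0.906) ]
  = 0.248244 / 0.068244 = 3.6376
Items needed = n × 63 = 3.6376 × 63 ≈ 229.17 → round up to 230

230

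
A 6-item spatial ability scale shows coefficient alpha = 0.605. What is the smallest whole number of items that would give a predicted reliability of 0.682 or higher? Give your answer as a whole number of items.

9

Spearman-Brown solved for the length factor n:
n = r_target (1 − r_old) / [ r_old (1 − r_target) ]
n = [0.682 × 0.395] / [0.605 × 0.318]
  = 0.269390 / 0.192390 = 1.4002
1.4002 × 6 = 8.40 → 9 items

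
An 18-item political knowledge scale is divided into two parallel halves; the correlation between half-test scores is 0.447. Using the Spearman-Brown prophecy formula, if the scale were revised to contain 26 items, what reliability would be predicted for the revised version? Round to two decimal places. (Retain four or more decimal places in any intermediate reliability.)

0.70

Spearman-Brown correction (n = 2): r_full = 2·0.447/(1 + 0.447) = 0.6178
Then adjust to 26 items: n = 26/18 = 1.4444
r_new = n·r_full / (1 + (n − 1)·r_full) = 0.8924 / 1.2746 ≈ 0.7001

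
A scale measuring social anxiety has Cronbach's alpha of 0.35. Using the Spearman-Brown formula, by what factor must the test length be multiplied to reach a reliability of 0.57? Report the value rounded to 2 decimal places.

2.46

Invert Spearman-Brown to solve for n:
n = r_target (1 − r_old) / [ r_old (1 − r_target) ]
n = [0.57 × 0.65] / [0.35 × 0.43]
  = 0.3705 / 0.1505 = 2.4618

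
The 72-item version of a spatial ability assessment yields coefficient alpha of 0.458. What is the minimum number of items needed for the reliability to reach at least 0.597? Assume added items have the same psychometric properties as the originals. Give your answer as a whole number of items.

n = 0.597 × (1 − 0.458) / [ 0.458 × (1 − 0.597) ]
  = 0.323574 / 0.184574 = 1.7531
1.7531 × 72 = 126.22 → 127 items

127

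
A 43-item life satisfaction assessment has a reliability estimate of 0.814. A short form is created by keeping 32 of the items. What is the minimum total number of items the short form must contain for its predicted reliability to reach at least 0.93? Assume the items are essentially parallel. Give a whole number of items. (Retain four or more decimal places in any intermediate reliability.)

131

First, r for the 32-item form: n = 32/43 = 0.7442, so r_32 = 0.7442·0.814/(1 + (0.7442 − 1)·0.814) = 0.7651
Length factor from the short form to reach 0.93: n' = 0.93(1 − 0.7651) / [0.7651(1 − 0.93)] ≈ 4.0790
Total items = 4.0790 × 32 = 130.53, rounded up to 131.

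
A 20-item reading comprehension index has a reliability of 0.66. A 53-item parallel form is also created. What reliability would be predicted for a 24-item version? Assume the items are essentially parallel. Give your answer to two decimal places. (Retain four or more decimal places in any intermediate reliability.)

0.70

Only the ratio of lengths matters: n = 24/20 = 1.2000
r_{24} = n·r / (1 + (n − 1)·r) = 0.7920 / 1.1320 ≈ 0.6996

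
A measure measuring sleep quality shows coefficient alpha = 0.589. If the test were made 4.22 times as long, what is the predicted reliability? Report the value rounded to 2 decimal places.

By Spearman-Brown, r_new = n r / (1 + (n − 1) r).
r_new = 4.22·0.589 / [1 + (4.22 − 1)·0.589]
r_new = 2.4856 / 2.8966 ≈ 0.8581

0.86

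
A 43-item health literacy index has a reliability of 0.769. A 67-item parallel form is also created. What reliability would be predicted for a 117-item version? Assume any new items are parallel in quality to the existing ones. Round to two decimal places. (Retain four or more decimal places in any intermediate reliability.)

Only the ratio of lengths matters: n = 117/43 = 2.7209
r_{117} = n·r / (1 + (n − 1)·r) = 2.0924 / 2.3234 ≈ 0.9006

0.90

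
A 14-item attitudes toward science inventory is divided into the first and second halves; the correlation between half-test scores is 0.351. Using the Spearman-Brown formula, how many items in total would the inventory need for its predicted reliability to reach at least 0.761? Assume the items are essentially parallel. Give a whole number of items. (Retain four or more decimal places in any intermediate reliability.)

42

r_full = 2(0.351)/(1 + 0.351) = 0.5196
Solve Spearman-Brown for n: n = 0.761(1 − 0.5196) / [0.5196(1 − 0.761)] = 2.9439
Required items = 2.9439 × 14 = 41.21, so 42 items.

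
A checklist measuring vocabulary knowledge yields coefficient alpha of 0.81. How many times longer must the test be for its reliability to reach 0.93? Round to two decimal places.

Spearman-Brown solved for the length factor n:
n = r_target (1 − r_old) / [ r_old (1 − r_target) ]
n = 0.93(1 − 0.81) / [0.81(1 − 0.93)]
n = 0.1767 / 0.0567 ≈ 3.1164

3.12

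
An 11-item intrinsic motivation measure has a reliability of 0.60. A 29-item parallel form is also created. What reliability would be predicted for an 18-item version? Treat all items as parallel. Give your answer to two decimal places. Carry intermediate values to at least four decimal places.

0.71

Only the ratio of lengths matters: n = 18/11 = 1.6364
r_{18} = n·r / (1 + (n − 1)·r) = 0.9818 / 1.3818 ≈ 0.7105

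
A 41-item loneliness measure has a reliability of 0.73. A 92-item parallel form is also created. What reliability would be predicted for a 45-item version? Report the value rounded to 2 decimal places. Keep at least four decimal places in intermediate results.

The 92-item form is not needed; work directly from the 41-item form with n = 45/41 = 1.0976.
r_{45} = n·r / (1 + (n − 1)·r) = 0.8012 / 1.0712 ≈ 0.7479

0.75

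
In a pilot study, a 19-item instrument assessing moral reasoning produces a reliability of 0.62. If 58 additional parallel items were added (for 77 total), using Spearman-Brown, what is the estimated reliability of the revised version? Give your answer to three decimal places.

0.869

Length ratio n = 77/19 = 4.0526
Spearman-Brown: r_new = n·r / (1 + (n − 1)·r)
r_new = 4.0526·0.62 / [1 + (4.0526 − 1)·0.62]
     = 2.5126 / 2.8926 = 0.8686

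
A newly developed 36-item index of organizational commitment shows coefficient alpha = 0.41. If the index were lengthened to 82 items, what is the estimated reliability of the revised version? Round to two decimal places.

0.61

The new length is 82/36 = 2.2778 times the old.
Apply the Spearman-Brown prophecy formula, r' = nr / [1 + (n − 1)r]:
r_new = 2.2778·0.41 / [1 + (2.2778 − 1)·0.41]
r_new = 0.9339 / 1.5239 ≈ 0.6128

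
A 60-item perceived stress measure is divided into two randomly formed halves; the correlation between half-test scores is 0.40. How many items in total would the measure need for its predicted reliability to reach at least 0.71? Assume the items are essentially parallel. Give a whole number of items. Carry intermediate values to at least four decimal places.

111

r_full = 2(0.40)/(1 + 0.40) = 0.5714
Solve Spearman-Brown for n: n = 0.71(1 − 0.5714) / [0.5714(1 − 0.71)] = 1.8364
Items = 1.8364 × 60 ≈ 110.18 → 111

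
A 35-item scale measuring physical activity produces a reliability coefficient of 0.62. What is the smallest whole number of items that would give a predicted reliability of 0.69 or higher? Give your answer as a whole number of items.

48

n = 0.69 × (1 − 0.62) / [ 0.62 × (1 − 0.69) ]
n = 0.2622 / 0.1922 ≈ 1.3642
Items needed = n × 35 = 1.3642 × 35 ≈ 47.75 → round up to 48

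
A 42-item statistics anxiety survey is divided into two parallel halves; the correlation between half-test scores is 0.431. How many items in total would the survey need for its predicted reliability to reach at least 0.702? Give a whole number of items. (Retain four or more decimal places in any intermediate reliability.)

66

Corrected full-test reliability: r_full = 2 × 0.431 / (1 + 0.431) ≈ 0.6024
n = r_tgt(1 − r_full) / [r_full(1 − r_tgt)] = 0.702 × 0.3976 / (0.6024 × 0.298) ≈ 1.5548
Required items = 1.5548 × 42 = 65.30, so 66 items.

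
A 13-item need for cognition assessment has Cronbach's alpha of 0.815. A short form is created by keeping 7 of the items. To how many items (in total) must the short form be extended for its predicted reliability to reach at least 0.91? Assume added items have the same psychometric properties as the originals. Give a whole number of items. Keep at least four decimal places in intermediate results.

30

First, r for the 7-item form: n = 7/13 = 0.5385, so r_7 = 0.5385·0.815/(1 + (0.5385 − 1)·0.815) = 0.7035
Length factor from the short form to reach 0.91: n' = 0.91(1 − 0.7035) / [0.7035(1 − 0.91)] ≈ 4.2615
Items = 4.2615 × 7 ≈ 29.83 → 30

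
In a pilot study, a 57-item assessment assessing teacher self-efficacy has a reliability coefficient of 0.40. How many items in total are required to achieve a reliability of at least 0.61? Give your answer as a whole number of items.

n = [0.61 × 0.60] / [0.40 × 0.39]
  = 0.3660 / 0.1560 = 2.3462
So the test needs 2.3462 × 57 ≈ 133.73 items; rounding up, 134.

134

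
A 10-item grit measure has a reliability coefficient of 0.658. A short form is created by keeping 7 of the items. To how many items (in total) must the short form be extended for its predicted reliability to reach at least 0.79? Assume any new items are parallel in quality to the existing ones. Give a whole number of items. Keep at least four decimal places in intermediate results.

20

Short-form reliability: n = 7/10 = 0.7000; r_7 = n·r/(1+(n−1)r) ≈ 0.5739
Then solve for n' with r_old = 0.5739, r_target = 0.79: n' = 0.79(1 − 0.5739)/[0.5739(1 − 0.79)] = 2.7931
Total items = 2.7931 × 7 = 19.55, rounded up to 20.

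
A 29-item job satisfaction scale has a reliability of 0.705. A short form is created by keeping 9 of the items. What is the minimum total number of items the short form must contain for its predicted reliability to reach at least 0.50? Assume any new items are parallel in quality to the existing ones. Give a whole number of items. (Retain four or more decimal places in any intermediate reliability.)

First, r for the 9-item form: n = 9/29 = 0.3103, so r_9 = 0.3103·0.705/(1 + (0.3103 − 1)·0.705) = 0.4258
Length factor from the short form to reach 0.50: n' = 0.50(1 − 0.4258) / [0.4258(1 − 0.50)] ≈ 1.3485
Total items = 1.3485 × 9 = 12.14, rounded up to 13.

13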